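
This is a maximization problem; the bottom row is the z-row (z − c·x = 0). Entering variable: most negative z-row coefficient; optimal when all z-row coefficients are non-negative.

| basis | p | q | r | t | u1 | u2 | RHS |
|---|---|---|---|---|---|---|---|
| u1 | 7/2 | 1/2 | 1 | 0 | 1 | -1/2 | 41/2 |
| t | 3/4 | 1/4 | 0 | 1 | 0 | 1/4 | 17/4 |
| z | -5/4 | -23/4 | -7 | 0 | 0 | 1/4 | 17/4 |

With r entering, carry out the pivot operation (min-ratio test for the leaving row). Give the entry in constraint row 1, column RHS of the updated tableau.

Ratio test on column r — row 1: (41/2)/1 = 41/2; row 2: entry 0 ≤ 0. Minimum is 41/2 at row 1 (u1 leaves); pivot element 1.
Divide row 1 by 1; eliminate column r from the other rows.
In the new row 1, the RHS entry is the old entry divided by the pivot: (41/2)/1 = 41/2.

41/2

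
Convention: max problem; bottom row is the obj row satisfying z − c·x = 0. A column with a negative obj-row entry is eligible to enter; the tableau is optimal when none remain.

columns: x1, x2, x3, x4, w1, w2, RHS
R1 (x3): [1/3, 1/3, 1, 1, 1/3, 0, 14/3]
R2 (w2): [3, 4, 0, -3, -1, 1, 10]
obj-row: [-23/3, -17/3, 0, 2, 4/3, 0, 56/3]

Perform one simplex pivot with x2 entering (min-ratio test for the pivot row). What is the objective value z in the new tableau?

Ratio test on column x2 — row 1: (14/3)/(1/3) = 14; row 2: 10/4 = 5/2. Minimum is 5/2 at row 2 (w2 leaves); pivot element 4.
Pivot on row 2; the obj-row RHS becomes 56/3 − (-17/3)·(5/2) = 197/6.

197/6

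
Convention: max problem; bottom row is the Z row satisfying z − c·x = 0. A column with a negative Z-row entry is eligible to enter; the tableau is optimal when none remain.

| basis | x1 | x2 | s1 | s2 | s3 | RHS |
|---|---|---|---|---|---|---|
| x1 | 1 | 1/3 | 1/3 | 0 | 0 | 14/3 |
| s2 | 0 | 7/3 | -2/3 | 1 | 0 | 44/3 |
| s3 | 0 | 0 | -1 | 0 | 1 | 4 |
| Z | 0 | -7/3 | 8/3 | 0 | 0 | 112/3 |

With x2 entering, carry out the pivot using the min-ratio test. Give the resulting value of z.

52

Ratio test on column x2 — row 1: (14/3)/(1/3) = 14; row 2: (44/3)/(7/3) = 44/7; row 3: entry 0 ≤ 0. Minimum is 44/7 at row 2 (s2 leaves); pivot element 7/3.
Pivot on row 2; the Z-row RHS becomes 112/3 − (-7/3)·(44/7) = 52.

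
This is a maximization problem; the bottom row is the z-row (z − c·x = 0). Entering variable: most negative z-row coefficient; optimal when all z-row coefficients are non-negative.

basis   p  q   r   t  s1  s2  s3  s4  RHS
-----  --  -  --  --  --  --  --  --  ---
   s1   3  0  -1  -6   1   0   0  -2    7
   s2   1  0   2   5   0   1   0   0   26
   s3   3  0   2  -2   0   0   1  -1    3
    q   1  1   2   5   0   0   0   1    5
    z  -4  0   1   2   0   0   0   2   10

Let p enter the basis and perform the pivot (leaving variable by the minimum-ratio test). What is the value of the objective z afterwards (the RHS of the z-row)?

14

Ratio test on column p — row 1: 7/3 = 7/3; row 2: 26/1 = 26; row 3: 3/3 = 1; row 4: 5/1 = 5. Minimum is 1 at row 3 (s3 leaves); pivot element 3.
Pivot on row 3; the z-row RHS becomes 10 − (-4)·1 = 14.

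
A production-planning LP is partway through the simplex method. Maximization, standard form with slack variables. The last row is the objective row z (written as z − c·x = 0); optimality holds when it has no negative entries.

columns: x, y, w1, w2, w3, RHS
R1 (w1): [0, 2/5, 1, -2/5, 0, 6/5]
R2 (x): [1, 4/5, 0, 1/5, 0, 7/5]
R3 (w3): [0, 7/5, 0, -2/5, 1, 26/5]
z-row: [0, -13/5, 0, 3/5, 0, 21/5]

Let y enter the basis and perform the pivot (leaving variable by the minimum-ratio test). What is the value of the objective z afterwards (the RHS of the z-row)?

35/4

Ratio test on column y — row 1: (6/5)/(2/5) = 3; row 2: (7/5)/(4/5) = 7/4; row 3: (26/5)/(7/5) = 26/7. Minimum is 7/4 at row 2 (x leaves); pivot element 4/5.
Pivot on row 2; the z-row RHS becomes 21/5 − (-13/5)·(7/4) = 35/4.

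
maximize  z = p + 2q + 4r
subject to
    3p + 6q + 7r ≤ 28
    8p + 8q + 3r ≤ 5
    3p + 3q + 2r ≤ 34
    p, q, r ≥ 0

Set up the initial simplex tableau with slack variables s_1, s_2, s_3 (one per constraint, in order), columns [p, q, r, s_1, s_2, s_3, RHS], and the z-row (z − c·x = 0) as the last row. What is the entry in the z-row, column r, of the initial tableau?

The z-row carries the negated objective coefficients: the r entry is -4.

-4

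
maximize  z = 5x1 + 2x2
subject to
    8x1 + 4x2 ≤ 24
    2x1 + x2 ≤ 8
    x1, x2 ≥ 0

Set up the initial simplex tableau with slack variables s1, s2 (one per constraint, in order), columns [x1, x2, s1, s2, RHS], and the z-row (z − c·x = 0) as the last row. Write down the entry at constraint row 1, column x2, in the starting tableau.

Constraint 1 has coefficient 4 on x2.

4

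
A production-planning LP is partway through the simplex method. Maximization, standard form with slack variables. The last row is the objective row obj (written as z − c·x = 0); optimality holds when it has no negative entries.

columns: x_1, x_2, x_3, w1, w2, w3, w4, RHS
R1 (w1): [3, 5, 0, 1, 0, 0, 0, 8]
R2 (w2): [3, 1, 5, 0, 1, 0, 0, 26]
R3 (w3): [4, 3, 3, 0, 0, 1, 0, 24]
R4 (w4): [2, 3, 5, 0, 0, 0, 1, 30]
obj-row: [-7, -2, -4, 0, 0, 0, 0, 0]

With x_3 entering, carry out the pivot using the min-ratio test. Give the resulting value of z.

Ratio test on column x_3 — row 1: entry 0 ≤ 0; row 2: 26/5 = 26/5; row 3: 24/3 = 8; row 4: 30/5 = 6. Minimum is 26/5 at row 2 (w2 leaves); pivot element 5.
Pivot on row 2; the obj-row RHS becomes 0 − (-4)·(26/5) = 104/5.

104/5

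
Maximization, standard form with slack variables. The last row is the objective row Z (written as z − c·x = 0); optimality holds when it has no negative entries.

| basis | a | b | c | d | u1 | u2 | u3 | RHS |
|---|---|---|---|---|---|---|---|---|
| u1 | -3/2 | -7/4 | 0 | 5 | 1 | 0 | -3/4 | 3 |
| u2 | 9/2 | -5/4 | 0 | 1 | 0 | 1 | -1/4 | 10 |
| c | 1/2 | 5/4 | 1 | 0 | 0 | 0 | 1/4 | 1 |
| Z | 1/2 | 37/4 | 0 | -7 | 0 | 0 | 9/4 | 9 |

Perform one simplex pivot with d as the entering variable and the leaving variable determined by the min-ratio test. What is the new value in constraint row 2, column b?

-9/10

Ratio test on column d — row 1: 3/5 = 3/5; row 2: 10/1 = 10; row 3: entry 0 ≤ 0. Minimum is 3/5 at row 1 (u1 leaves); pivot element 5.
Divide row 1 by 5; eliminate column d from the other rows.
Row 2 update in column b: -5/4 − 1·(-7/20) = -9/10.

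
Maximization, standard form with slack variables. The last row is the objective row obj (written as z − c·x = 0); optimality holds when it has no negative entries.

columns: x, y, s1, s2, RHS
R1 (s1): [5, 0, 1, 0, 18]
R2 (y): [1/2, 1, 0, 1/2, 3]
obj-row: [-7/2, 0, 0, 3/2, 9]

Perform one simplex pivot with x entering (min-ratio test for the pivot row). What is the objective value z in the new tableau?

108/5

Ratio test on column x — row 1: 18/5 = 18/5; row 2: 3/(1/2) = 6. Minimum is 18/5 at row 1 (s1 leaves); pivot element 5.
Pivot on row 1; the obj-row RHS becomes 9 − (-7/2)·(18/5) = 108/5.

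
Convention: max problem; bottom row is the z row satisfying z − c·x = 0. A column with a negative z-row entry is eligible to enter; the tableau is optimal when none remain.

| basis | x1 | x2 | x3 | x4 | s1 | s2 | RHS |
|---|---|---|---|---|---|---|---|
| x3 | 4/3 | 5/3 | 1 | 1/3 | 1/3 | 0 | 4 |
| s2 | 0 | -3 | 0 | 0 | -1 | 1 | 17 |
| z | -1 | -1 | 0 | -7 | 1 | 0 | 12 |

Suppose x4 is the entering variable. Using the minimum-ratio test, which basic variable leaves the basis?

x3

Column x4 entries and ratios — x3: 4/(1/3) = 12; s2: 0 ≤ 0, skip.
Smallest ratio is 12 in the row of x3, so x3 leaves.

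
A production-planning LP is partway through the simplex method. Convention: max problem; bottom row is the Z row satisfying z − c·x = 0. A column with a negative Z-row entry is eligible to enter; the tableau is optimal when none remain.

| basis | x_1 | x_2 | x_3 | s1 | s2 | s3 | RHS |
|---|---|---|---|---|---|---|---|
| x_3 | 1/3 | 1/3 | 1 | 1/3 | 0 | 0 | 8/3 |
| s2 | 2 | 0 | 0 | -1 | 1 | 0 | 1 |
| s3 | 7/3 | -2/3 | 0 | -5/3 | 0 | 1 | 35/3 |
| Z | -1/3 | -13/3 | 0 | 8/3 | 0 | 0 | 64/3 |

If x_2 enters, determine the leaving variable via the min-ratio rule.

Column x_2 entries and ratios — x_3: (8/3)/(1/3) = 8; s2: 0 ≤ 0, skip; s3: -2/3 ≤ 0, skip.
Smallest ratio is 8 in the row of x_3, so x_3 leaves.

x_3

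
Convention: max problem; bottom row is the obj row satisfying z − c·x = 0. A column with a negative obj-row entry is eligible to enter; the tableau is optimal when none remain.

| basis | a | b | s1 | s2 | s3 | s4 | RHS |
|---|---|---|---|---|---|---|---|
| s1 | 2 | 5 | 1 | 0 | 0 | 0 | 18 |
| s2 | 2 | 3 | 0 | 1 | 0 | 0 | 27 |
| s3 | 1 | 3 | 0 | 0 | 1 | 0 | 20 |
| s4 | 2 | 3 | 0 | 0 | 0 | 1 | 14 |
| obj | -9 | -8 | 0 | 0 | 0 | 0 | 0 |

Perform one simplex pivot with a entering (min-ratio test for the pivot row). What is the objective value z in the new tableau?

63

Ratio test on column a — row 1: 18/2 = 9; row 2: 27/2 = 27/2; row 3: 20/1 = 20; row 4: 14/2 = 7. Minimum is 7 at row 4 (s4 leaves); pivot element 2.
Pivot on row 4; the obj-row RHS becomes 0 − (-9)·7 = 63.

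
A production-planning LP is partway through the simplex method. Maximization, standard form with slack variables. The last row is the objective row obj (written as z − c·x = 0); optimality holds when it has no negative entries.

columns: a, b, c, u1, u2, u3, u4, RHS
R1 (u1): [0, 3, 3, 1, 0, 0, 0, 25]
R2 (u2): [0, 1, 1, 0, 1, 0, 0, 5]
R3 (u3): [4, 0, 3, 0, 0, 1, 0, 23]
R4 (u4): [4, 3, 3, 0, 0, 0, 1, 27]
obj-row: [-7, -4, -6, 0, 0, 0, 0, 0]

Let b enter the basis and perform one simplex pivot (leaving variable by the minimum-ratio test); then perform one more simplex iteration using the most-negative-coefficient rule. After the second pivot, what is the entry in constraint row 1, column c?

Ratio test on column b — row 1: 25/3 = 25/3; row 2: 5/1 = 5; row 3: entry 0 ≤ 0; row 4: 27/3 = 9. Minimum is 5 at row 2 (u2 leaves); pivot element 1.
Divide row 2 by 1; eliminate column b from the other rows.
Second iteration: most negative obj-row entry is -7 in column a, so a enters.
Ratio test on column a — row 1: entry 0 ≤ 0; row 2: entry 0 ≤ 0; row 3: 23/4 = 23/4; row 4: 12/4 = 3. Minimum is 3 at row 4 (u4 leaves); pivot element 4.
Divide row 4 by 4; eliminate column a from the other rows.
After both pivots, the entry at constraint row 1, column c is 0.

0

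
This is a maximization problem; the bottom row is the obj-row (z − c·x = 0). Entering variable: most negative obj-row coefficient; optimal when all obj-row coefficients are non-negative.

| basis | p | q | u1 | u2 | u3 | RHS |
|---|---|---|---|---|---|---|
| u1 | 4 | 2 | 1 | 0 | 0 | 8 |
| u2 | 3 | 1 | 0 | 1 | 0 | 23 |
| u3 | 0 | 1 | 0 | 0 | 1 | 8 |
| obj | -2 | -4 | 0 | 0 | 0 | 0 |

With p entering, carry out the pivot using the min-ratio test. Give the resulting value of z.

4

Ratio test on column p — row 1: 8/4 = 2; row 2: 23/3 = 23/3; row 3: entry 0 ≤ 0. Minimum is 2 at row 1 (u1 leaves); pivot element 4.
Pivot on row 1; the obj-row RHS becomes 0 − (-2)·2 = 4.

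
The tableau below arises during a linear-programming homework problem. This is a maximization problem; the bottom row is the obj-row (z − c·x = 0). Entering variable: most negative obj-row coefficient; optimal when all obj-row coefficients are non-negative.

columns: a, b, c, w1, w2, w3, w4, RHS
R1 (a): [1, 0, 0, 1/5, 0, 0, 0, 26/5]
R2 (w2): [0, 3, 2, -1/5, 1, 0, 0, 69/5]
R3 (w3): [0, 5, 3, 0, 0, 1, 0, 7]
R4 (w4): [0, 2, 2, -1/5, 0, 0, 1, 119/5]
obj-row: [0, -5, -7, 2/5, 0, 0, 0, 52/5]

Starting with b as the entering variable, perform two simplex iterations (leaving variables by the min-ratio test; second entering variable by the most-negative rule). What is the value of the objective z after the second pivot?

401/15

Ratio test on column b — row 1: entry 0 ≤ 0; row 2: (69/5)/3 = 23/5; row 3: 7/5 = 7/5; row 4: (119/5)/2 = 119/10. Minimum is 7/5 at row 3 (w3 leaves); pivot element 5.
Pivot on row 3; the obj-row RHS becomes 52/5 − (-5)·(7/5) = 87/5.
Next entering variable (most negative obj-row entry -4): c.
Ratio test on column c — row 1: entry 0 ≤ 0; row 2: (48/5)/(1/5) = 48; row 3: (7/5)/(3/5) = 7/3; row 4: 21/(4/5) = 105/4. Minimum is 7/3 at row 3 (b leaves); pivot element 3/5.
After the second pivot the obj-row RHS is 87/5 − (-4)·(7/3) = 401/15.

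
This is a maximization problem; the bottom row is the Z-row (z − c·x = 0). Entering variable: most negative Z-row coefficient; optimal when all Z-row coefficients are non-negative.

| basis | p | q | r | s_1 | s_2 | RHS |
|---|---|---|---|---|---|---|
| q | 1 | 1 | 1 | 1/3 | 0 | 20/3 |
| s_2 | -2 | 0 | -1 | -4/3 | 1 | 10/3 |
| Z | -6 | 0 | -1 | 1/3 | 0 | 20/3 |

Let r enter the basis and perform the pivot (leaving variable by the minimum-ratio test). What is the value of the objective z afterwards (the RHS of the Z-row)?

Ratio test on column r — row 1: (20/3)/1 = 20/3; row 2: entry -1 ≤ 0. Minimum is 20/3 at row 1 (q leaves); pivot element 1.
Pivot on row 1; the Z-row RHS becomes 20/3 − (-1)·(20/3) = 40/3.

40/3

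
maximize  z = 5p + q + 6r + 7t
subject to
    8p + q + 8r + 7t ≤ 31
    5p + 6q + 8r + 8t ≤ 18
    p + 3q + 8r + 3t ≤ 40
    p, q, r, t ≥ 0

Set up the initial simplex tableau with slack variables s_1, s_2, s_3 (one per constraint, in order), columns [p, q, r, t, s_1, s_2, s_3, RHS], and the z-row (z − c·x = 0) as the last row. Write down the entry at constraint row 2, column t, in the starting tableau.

Constraint 2 has coefficient 8 on t.

8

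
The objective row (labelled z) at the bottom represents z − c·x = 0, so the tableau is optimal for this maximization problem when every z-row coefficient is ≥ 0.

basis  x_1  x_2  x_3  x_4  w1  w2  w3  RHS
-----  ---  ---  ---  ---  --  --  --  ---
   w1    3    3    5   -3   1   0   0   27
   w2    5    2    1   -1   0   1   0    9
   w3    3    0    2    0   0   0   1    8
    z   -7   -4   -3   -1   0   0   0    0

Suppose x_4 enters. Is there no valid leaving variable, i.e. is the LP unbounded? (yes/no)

yes

Every constraint-row entry in column x_4 is ≤ 0, so increasing x_4 is unbounded.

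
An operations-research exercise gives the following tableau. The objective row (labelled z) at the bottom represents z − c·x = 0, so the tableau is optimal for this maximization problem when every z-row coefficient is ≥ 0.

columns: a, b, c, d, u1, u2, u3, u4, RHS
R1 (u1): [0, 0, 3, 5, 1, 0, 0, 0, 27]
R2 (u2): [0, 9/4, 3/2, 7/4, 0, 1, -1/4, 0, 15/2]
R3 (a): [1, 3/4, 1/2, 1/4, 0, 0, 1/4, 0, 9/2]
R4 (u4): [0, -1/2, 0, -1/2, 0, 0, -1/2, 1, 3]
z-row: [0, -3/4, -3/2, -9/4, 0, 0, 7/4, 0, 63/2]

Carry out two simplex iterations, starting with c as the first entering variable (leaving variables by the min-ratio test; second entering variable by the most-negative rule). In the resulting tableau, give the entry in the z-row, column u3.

10/7

Ratio test on column c — row 1: 27/3 = 9; row 2: (15/2)/(3/2) = 5; row 3: (9/2)/(1/2) = 9; row 4: entry 0 ≤ 0. Minimum is 5 at row 2 (u2 leaves); pivot element 3/2.
Divide row 2 by 3/2; eliminate column c from the other rows.
Second iteration: most negative z-row entry is -1/2 in column d, so d enters.
Ratio test on column d — row 1: 12/(3/2) = 8; row 2: 5/(7/6) = 30/7; row 3: entry -1/3 ≤ 0; row 4: entry -1/2 ≤ 0. Minimum is 30/7 at row 2 (c leaves); pivot element 7/6.
Divide row 2 by 7/6; eliminate column d from the other rows.
After both pivots, the entry at the z-row, column u3 is 10/7.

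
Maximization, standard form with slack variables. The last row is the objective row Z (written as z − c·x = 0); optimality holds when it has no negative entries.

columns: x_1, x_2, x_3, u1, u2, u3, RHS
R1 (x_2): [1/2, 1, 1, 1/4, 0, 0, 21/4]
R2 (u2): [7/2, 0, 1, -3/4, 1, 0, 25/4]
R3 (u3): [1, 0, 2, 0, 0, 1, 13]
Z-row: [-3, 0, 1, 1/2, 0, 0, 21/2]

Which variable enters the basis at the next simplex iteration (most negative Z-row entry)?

Negative Z-row entries: x_1: -3.
The most negative is -3 in column x_1, so x_1 enters.

x_1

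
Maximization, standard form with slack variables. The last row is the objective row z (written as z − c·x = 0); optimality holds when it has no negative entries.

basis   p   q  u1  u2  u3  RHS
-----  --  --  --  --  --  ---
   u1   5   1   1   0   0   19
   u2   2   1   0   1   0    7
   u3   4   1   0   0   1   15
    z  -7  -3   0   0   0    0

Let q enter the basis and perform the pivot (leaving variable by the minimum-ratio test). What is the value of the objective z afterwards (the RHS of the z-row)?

Ratio test on column q — row 1: 19/1 = 19; row 2: 7/1 = 7; row 3: 15/1 = 15. Minimum is 7 at row 2 (u2 leaves); pivot element 1.
Pivot on row 2; the z-row RHS becomes 0 − (-3)·7 = 21.

21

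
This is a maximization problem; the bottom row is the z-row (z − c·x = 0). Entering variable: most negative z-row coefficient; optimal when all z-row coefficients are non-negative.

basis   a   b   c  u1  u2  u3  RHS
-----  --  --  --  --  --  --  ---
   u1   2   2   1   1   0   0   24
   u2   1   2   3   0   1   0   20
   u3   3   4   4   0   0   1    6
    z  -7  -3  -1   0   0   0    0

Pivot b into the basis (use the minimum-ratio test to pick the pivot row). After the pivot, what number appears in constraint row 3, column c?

Ratio test on column b — row 1: 24/2 = 12; row 2: 20/2 = 10; row 3: 6/4 = 3/2. Minimum is 3/2 at row 3 (u3 leaves); pivot element 4.
Divide row 3 by 4; eliminate column b from the other rows.
In the new row 3, the c entry is the old entry divided by the pivot: 4/4 = 1.

1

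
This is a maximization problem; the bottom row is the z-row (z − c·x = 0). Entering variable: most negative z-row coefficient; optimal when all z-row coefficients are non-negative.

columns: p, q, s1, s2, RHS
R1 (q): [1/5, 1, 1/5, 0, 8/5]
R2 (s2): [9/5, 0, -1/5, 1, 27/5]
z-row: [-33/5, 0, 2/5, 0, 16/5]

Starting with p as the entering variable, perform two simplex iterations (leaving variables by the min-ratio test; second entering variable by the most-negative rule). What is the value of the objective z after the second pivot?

Ratio test on column p — row 1: (8/5)/(1/5) = 8; row 2: (27/5)/(9/5) = 3. Minimum is 3 at row 2 (s2 leaves); pivot element 9/5.
Pivot on row 2; the z-row RHS becomes 16/5 − (-33/5)·3 = 23.
Next entering variable (most negative z-row entry -1/3): s1.
Ratio test on column s1 — row 1: 1/(2/9) = 9/2; row 2: entry -1/9 ≤ 0. Minimum is 9/2 at row 1 (q leaves); pivot element 2/9.
After the second pivot the z-row RHS is 23 − (-1/3)·(9/2) = 49/2.

49/2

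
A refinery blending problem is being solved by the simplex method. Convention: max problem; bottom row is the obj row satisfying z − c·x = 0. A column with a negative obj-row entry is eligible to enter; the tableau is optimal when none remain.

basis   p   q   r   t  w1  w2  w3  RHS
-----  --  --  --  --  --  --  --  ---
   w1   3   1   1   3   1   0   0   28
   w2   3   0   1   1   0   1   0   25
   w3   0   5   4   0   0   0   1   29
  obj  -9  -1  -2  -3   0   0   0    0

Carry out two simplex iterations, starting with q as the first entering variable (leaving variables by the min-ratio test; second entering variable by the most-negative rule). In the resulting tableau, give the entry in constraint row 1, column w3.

Ratio test on column q — row 1: 28/1 = 28; row 2: entry 0 ≤ 0; row 3: 29/5 = 29/5. Minimum is 29/5 at row 3 (w3 leaves); pivot element 5.
Divide row 3 by 5; eliminate column q from the other rows.
Second iteration: most negative obj-row entry is -9 in column p, so p enters.
Ratio test on column p — row 1: (111/5)/3 = 37/5; row 2: 25/3 = 25/3; row 3: entry 0 ≤ 0. Minimum is 37/5 at row 1 (w1 leaves); pivot element 3.
Divide row 1 by 3; eliminate column p from the other rows.
After both pivots, the entry at constraint row 1, column w3 is -1/15.

-1/15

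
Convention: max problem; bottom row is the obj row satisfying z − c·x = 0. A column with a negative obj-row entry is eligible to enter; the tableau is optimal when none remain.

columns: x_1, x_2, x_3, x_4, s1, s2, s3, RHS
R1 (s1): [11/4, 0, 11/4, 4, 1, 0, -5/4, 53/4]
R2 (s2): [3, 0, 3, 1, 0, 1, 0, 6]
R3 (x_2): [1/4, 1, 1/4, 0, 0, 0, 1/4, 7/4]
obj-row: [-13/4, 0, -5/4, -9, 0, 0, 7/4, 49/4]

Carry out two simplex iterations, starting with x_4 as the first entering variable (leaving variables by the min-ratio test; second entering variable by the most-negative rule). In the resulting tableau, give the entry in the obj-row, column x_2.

Ratio test on column x_4 — row 1: (53/4)/4 = 53/16; row 2: 6/1 = 6; row 3: entry 0 ≤ 0. Minimum is 53/16 at row 1 (s1 leaves); pivot element 4.
Divide row 1 by 4; eliminate column x_4 from the other rows.
Second iteration: most negative obj-row entry is -17/16 in column s3, so s3 enters.
Ratio test on column s3 — row 1: entry -5/16 ≤ 0; row 2: (43/16)/(5/16) = 43/5; row 3: (7/4)/(1/4) = 7. Minimum is 7 at row 3 (x_2 leaves); pivot element 1/4.
Divide row 3 by 1/4; eliminate column s3 from the other rows.
After both pivots, the entry at the obj-row, column x_2 is 17/4.

17/4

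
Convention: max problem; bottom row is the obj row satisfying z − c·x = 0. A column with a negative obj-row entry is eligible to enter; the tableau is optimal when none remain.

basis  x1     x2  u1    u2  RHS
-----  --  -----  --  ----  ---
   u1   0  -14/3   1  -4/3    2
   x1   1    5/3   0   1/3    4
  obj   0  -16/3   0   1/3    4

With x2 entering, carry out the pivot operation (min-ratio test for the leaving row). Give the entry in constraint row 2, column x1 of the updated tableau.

Ratio test on column x2 — row 1: entry -14/3 ≤ 0; row 2: 4/(5/3) = 12/5. Minimum is 12/5 at row 2 (x1 leaves); pivot element 5/3.
Divide row 2 by 5/3; eliminate column x2 from the other rows.
In the new row 2, the x1 entry is the old entry divided by the pivot: 1/(5/3) = 3/5.

3/5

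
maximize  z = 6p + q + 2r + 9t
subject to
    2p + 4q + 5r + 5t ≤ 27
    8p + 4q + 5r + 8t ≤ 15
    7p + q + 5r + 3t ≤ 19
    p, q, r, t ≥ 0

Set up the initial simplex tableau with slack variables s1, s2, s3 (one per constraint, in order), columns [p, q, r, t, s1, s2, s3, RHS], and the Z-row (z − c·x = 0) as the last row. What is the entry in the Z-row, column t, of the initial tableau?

The Z-row carries the negated objective coefficients: the t entry is -9.

-9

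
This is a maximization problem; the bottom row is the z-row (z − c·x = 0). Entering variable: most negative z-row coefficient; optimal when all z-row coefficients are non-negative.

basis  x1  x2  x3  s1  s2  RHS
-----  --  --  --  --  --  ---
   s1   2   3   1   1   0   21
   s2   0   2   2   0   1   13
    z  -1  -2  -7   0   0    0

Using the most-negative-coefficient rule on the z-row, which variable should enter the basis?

Negative z-row entries: x1: -1, x2: -2, x3: -7.
The most negative is -7 in column x3, so x3 enters.

x3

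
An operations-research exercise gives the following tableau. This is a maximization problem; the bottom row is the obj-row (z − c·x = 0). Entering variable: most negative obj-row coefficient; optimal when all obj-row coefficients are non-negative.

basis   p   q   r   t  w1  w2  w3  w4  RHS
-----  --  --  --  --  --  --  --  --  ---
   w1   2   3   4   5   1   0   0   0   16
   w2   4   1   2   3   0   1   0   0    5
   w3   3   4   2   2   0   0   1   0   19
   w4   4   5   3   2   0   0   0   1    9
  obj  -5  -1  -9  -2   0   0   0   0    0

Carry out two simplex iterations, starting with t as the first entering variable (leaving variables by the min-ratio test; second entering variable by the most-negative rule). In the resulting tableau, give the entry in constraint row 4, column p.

-2

Ratio test on column t — row 1: 16/5 = 16/5; row 2: 5/3 = 5/3; row 3: 19/2 = 19/2; row 4: 9/2 = 9/2. Minimum is 5/3 at row 2 (w2 leaves); pivot element 3.
Divide row 2 by 3; eliminate column t from the other rows.
Second iteration: most negative obj-row entry is -23/3 in column r, so r enters.
Ratio test on column r — row 1: (23/3)/(2/3) = 23/2; row 2: (5/3)/(2/3) = 5/2; row 3: (47/3)/(2/3) = 47/2; row 4: (17/3)/(5/3) = 17/5. Minimum is 5/2 at row 2 (t leaves); pivot element 2/3.
Divide row 2 by 2/3; eliminate column r from the other rows.
After both pivots, the entry at constraint row 4, column p is -2.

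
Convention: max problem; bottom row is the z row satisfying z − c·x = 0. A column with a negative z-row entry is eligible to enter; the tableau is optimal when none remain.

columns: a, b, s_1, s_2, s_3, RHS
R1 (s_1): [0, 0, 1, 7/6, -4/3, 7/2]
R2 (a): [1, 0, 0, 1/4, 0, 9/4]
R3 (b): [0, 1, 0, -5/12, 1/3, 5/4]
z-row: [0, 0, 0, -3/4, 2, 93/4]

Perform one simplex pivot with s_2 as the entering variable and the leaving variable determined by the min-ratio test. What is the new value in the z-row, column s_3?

Ratio test on column s_2 — row 1: (7/2)/(7/6) = 3; row 2: (9/4)/(1/4) = 9; row 3: entry -5/12 ≤ 0. Minimum is 3 at row 1 (s_1 leaves); pivot element 7/6.
Divide row 1 by 7/6; eliminate column s_2 from the other rows.
z-row update in column s_3: 2 − (-3/4)·(-8/7) = 8/7.

8/7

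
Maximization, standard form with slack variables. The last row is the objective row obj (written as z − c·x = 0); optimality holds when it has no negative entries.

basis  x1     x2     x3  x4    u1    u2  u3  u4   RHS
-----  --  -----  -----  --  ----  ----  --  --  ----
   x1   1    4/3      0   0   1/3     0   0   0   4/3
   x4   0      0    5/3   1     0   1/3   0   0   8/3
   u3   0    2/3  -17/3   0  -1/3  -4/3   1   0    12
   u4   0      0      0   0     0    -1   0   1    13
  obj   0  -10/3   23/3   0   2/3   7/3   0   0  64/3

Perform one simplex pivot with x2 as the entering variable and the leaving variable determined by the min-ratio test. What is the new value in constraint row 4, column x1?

0

Ratio test on column x2 — row 1: (4/3)/(4/3) = 1; row 2: entry 0 ≤ 0; row 3: 12/(2/3) = 18; row 4: entry 0 ≤ 0. Minimum is 1 at row 1 (x1 leaves); pivot element 4/3.
Divide row 1 by 4/3; eliminate column x2 from the other rows.
Row 4 update in column x1: 0 − 0·(3/4) = 0.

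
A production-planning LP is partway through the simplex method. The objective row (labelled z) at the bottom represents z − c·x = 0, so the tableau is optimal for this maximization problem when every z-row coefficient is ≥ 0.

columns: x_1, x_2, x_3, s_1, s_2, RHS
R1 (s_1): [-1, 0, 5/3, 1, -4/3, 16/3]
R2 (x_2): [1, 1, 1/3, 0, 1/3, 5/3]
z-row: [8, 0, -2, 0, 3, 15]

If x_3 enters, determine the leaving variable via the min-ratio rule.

s_1

Column x_3 entries and ratios — s_1: (16/3)/(5/3) = 16/5; x_2: (5/3)/(1/3) = 5.
Smallest ratio is 16/5 in the row of s_1, so s_1 leaves.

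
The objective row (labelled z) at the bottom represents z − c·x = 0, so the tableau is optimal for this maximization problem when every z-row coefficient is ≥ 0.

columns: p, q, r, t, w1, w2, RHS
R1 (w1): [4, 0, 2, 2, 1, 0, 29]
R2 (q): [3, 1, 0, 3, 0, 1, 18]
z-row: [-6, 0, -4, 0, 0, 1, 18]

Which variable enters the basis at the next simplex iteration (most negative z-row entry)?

p

Negative z-row entries: p: -6, r: -4.
The most negative is -6 in column p, so p enters.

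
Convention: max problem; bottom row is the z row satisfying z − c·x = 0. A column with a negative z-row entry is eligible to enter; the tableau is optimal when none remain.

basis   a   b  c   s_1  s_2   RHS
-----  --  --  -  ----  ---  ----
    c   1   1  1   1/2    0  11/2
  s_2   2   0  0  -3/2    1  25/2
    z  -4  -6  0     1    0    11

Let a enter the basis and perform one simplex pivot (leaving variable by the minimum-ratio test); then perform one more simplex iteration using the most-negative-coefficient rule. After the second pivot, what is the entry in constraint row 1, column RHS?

11/2

Ratio test on column a — row 1: (11/2)/1 = 11/2; row 2: (25/2)/2 = 25/4. Minimum is 11/2 at row 1 (c leaves); pivot element 1.
Divide row 1 by 1; eliminate column a from the other rows.
Second iteration: most negative z-row entry is -2 in column b, so b enters.
Ratio test on column b — row 1: (11/2)/1 = 11/2; row 2: entry -2 ≤ 0. Minimum is 11/2 at row 1 (a leaves); pivot element 1.
Divide row 1 by 1; eliminate column b from the other rows.
After both pivots, the entry at constraint row 1, column RHS is 11/2.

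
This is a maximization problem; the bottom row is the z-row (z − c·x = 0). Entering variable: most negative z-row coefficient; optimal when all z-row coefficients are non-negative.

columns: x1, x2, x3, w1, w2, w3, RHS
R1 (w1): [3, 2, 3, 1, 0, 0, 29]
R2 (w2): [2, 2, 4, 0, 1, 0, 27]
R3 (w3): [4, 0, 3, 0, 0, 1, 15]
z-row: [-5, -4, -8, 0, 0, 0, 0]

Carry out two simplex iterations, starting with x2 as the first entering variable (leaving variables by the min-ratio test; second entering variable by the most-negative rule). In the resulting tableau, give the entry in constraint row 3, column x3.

7

Ratio test on column x2 — row 1: 29/2 = 29/2; row 2: 27/2 = 27/2; row 3: entry 0 ≤ 0. Minimum is 27/2 at row 2 (w2 leaves); pivot element 2.
Divide row 2 by 2; eliminate column x2 from the other rows.
Second iteration: most negative z-row entry is -1 in column x1, so x1 enters.
Ratio test on column x1 — row 1: 2/1 = 2; row 2: (27/2)/1 = 27/2; row 3: 15/4 = 15/4. Minimum is 2 at row 1 (w1 leaves); pivot element 1.
Divide row 1 by 1; eliminate column x1 from the other rows.
After both pivots, the entry at constraint row 3, column x3 is 7.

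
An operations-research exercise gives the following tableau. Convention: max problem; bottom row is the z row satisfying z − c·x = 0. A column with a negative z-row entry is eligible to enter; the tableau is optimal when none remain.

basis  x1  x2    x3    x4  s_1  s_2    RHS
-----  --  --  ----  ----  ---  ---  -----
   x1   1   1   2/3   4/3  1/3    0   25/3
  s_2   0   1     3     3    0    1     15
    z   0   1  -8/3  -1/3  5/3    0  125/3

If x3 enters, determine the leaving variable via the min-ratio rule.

s_2

Column x3 entries and ratios — x1: (25/3)/(2/3) = 25/2; s_2: 15/3 = 5.
Smallest ratio is 5 in the row of s_2, so s_2 leaves.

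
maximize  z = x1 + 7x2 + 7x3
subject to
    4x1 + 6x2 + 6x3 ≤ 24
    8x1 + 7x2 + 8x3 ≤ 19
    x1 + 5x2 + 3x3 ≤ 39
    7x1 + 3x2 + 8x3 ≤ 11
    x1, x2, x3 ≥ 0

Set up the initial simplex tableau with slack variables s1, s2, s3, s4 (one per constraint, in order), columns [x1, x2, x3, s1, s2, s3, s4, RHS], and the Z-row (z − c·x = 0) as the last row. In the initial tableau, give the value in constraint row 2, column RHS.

The RHS of constraint 2 is b_2 = 19.

19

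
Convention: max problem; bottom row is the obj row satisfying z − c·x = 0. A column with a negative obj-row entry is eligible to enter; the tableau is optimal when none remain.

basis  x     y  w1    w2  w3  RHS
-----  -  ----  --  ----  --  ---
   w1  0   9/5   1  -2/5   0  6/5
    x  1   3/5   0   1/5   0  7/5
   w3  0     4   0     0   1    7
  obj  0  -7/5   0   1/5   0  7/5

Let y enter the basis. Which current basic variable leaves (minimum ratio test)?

Column y entries and ratios — w1: (6/5)/(9/5) = 2/3; x: (7/5)/(3/5) = 7/3; w3: 7/4 = 7/4.
Smallest ratio is 2/3 in the row of w1, so w1 leaves.

w1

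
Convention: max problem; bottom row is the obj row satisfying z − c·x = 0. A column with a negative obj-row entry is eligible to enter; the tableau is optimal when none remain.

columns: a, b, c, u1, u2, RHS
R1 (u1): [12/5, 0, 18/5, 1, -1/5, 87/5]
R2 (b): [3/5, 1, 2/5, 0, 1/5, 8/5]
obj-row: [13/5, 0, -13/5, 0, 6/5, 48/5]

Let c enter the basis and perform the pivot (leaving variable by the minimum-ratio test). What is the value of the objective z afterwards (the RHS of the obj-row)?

20

Ratio test on column c — row 1: (87/5)/(18/5) = 29/6; row 2: (8/5)/(2/5) = 4. Minimum is 4 at row 2 (b leaves); pivot element 2/5.
Pivot on row 2; the obj-row RHS becomes 48/5 − (-13/5)·4 = 20.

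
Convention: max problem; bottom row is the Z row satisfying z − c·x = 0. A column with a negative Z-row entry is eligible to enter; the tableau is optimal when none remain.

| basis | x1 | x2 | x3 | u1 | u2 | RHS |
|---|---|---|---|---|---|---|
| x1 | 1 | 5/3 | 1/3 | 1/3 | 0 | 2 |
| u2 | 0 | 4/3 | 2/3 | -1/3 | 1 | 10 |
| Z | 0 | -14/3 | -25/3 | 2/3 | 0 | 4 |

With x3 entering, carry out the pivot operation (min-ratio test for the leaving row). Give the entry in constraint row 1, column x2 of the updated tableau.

5

Ratio test on column x3 — row 1: 2/(1/3) = 6; row 2: 10/(2/3) = 15. Minimum is 6 at row 1 (x1 leaves); pivot element 1/3.
Divide row 1 by 1/3; eliminate column x3 from the other rows.
In the new row 1, the x2 entry is the old entry divided by the pivot: (5/3)/(1/3) = 5.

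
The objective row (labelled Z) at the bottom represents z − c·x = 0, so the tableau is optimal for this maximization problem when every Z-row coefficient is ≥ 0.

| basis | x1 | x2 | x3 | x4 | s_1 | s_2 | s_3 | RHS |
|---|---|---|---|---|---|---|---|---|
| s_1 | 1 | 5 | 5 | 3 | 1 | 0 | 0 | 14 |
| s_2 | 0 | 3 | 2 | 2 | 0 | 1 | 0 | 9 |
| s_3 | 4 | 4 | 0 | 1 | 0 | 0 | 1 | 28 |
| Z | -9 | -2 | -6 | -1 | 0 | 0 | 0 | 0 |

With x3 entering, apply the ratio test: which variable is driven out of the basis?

s_1

Column x3 entries and ratios — s_1: 14/5 = 14/5; s_2: 9/2 = 9/2; s_3: 0 ≤ 0, skip.
Smallest ratio is 14/5 in the row of s_1, so s_1 leaves.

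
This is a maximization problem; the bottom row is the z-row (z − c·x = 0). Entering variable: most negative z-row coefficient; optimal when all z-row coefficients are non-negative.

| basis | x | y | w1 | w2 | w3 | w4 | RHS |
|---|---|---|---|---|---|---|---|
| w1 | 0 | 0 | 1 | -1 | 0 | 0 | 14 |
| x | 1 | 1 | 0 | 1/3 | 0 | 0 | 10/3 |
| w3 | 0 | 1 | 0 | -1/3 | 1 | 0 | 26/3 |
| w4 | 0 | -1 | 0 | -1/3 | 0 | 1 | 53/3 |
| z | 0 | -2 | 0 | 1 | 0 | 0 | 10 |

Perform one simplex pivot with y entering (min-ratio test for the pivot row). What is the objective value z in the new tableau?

50/3

Ratio test on column y — row 1: entry 0 ≤ 0; row 2: (10/3)/1 = 10/3; row 3: (26/3)/1 = 26/3; row 4: entry -1 ≤ 0. Minimum is 10/3 at row 2 (x leaves); pivot element 1.
Pivot on row 2; the z-row RHS becomes 10 − (-2)·(10/3) = 50/3.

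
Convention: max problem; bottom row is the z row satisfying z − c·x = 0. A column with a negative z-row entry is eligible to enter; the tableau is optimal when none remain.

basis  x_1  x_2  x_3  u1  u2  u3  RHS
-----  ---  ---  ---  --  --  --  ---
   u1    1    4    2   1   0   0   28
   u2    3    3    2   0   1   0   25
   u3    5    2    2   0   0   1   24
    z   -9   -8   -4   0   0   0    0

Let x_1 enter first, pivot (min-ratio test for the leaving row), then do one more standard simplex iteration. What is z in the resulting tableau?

622/9

Ratio test on column x_1 — row 1: 28/1 = 28; row 2: 25/3 = 25/3; row 3: 24/5 = 24/5. Minimum is 24/5 at row 3 (u3 leaves); pivot element 5.
Pivot on row 3; the z-row RHS becomes 0 − (-9)·(24/5) = 216/5.
Next entering variable (most negative z-row entry -22/5): x_2.
Ratio test on column x_2 — row 1: (116/5)/(18/5) = 58/9; row 2: (53/5)/(9/5) = 53/9; row 3: (24/5)/(2/5) = 12. Minimum is 53/9 at row 2 (u2 leaves); pivot element 9/5.
After the second pivot the z-row RHS is 216/5 − (-22/5)·(53/9) = 622/9.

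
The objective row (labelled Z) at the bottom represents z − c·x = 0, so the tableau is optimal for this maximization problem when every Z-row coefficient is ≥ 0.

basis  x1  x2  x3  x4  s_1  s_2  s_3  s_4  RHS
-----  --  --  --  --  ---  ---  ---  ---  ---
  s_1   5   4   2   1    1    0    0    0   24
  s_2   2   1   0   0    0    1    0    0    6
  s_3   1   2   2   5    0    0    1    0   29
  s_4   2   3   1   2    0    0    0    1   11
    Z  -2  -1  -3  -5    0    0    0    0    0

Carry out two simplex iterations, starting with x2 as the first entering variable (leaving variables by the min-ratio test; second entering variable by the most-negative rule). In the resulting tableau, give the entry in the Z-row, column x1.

Ratio test on column x2 — row 1: 24/4 = 6; row 2: 6/1 = 6; row 3: 29/2 = 29/2; row 4: 11/3 = 11/3. Minimum is 11/3 at row 4 (s_4 leaves); pivot element 3.
Divide row 4 by 3; eliminate column x2 from the other rows.
Second iteration: most negative Z-row entry is -13/3 in column x4, so x4 enters.
Ratio test on column x4 — row 1: entry -5/3 ≤ 0; row 2: entry -2/3 ≤ 0; row 3: (65/3)/(11/3) = 65/11; row 4: (11/3)/(2/3) = 11/2. Minimum is 11/2 at row 4 (x2 leaves); pivot element 2/3.
Divide row 4 by 2/3; eliminate column x4 from the other rows.
After both pivots, the entry at the Z-row, column x1 is 3.

3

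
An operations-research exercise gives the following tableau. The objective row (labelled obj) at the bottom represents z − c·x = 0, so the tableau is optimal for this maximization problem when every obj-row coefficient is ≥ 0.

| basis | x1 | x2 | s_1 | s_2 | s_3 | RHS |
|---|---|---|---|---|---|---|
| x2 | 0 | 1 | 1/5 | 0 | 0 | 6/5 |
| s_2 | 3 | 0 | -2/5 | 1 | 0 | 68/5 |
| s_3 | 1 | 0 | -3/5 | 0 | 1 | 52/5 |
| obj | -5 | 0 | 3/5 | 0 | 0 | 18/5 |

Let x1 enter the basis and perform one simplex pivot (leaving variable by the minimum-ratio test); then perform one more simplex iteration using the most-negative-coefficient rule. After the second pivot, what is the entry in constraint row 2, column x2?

Ratio test on column x1 — row 1: entry 0 ≤ 0; row 2: (68/5)/3 = 68/15; row 3: (52/5)/1 = 52/5. Minimum is 68/15 at row 2 (s_2 leaves); pivot element 3.
Divide row 2 by 3; eliminate column x1 from the other rows.
Second iteration: most negative obj-row entry is -1/15 in column s_1, so s_1 enters.
Ratio test on column s_1 — row 1: (6/5)/(1/5) = 6; row 2: entry -2/15 ≤ 0; row 3: entry -7/15 ≤ 0. Minimum is 6 at row 1 (x2 leaves); pivot element 1/5.
Divide row 1 by 1/5; eliminate column s_1 from the other rows.
After both pivots, the entry at constraint row 2, column x2 is 2/3.

2/3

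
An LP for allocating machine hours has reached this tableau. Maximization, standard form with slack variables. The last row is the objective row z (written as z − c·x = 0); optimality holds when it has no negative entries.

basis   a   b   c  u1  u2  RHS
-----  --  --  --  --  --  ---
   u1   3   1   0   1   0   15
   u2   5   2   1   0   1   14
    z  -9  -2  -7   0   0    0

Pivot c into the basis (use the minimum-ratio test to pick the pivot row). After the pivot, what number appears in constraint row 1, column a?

Ratio test on column c — row 1: entry 0 ≤ 0; row 2: 14/1 = 14. Minimum is 14 at row 2 (u2 leaves); pivot element 1.
Divide row 2 by 1; eliminate column c from the other rows.
Row 1 update in column a: 3 − 0·5 = 3.

3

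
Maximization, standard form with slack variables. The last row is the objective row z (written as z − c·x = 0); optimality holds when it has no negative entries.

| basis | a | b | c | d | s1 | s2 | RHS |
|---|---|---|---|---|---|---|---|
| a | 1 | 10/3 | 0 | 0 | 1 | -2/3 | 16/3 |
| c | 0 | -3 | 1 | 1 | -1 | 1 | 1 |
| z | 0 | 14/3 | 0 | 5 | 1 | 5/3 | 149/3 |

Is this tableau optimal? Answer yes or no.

yes

Every z-row coefficient is ≥ 0, so the tableau is optimal.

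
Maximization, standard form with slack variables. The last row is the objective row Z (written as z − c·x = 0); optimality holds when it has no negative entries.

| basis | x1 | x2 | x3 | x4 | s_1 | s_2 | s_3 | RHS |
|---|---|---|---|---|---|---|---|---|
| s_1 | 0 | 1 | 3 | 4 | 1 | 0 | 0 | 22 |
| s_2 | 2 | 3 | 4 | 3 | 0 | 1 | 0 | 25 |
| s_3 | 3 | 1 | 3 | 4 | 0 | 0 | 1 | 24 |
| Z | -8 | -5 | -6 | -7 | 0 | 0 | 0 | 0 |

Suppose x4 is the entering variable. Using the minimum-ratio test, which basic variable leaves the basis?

Column x4 entries and ratios — s_1: 22/4 = 11/2; s_2: 25/3 = 25/3; s_3: 24/4 = 6.
Smallest ratio is 11/2 in the row of s_1, so s_1 leaves.

s_1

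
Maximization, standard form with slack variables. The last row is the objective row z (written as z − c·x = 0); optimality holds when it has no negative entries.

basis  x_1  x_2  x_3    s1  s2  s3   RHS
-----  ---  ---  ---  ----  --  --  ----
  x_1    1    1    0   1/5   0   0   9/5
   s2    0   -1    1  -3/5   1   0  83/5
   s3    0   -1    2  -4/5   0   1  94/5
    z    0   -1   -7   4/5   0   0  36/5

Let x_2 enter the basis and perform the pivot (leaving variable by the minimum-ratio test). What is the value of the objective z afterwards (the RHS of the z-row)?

Ratio test on column x_2 — row 1: (9/5)/1 = 9/5; row 2: entry -1 ≤ 0; row 3: entry -1 ≤ 0. Minimum is 9/5 at row 1 (x_1 leaves); pivot element 1.
Pivot on row 1; the z-row RHS becomes 36/5 − (-1)·(9/5) = 9.

9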